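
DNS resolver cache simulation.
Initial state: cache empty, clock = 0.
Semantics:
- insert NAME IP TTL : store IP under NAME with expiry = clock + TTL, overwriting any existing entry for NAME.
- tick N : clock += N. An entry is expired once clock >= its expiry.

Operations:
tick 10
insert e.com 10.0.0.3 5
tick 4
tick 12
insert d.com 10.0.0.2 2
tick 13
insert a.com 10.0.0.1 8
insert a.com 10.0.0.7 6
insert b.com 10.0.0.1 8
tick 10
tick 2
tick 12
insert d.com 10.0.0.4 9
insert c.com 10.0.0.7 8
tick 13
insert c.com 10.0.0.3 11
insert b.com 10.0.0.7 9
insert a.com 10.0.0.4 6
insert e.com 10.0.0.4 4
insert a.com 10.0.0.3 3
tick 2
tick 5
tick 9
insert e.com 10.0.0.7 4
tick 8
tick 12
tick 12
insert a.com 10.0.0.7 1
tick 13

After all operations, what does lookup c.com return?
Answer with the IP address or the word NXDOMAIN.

Answer: NXDOMAIN

Derivation:
Op 1: tick 10 -> clock=10.
Op 2: insert e.com -> 10.0.0.3 (expiry=10+5=15). clock=10
Op 3: tick 4 -> clock=14.
Op 4: tick 12 -> clock=26. purged={e.com}
Op 5: insert d.com -> 10.0.0.2 (expiry=26+2=28). clock=26
Op 6: tick 13 -> clock=39. purged={d.com}
Op 7: insert a.com -> 10.0.0.1 (expiry=39+8=47). clock=39
Op 8: insert a.com -> 10.0.0.7 (expiry=39+6=45). clock=39
Op 9: insert b.com -> 10.0.0.1 (expiry=39+8=47). clock=39
Op 10: tick 10 -> clock=49. purged={a.com,b.com}
Op 11: tick 2 -> clock=51.
Op 12: tick 12 -> clock=63.
Op 13: insert d.com -> 10.0.0.4 (expiry=63+9=72). clock=63
Op 14: insert c.com -> 10.0.0.7 (expiry=63+8=71). clock=63
Op 15: tick 13 -> clock=76. purged={c.com,d.com}
Op 16: insert c.com -> 10.0.0.3 (expiry=76+11=87). clock=76
Op 17: insert b.com -> 10.0.0.7 (expiry=76+9=85). clock=76
Op 18: insert a.com -> 10.0.0.4 (expiry=76+6=82). clock=76
Op 19: insert e.com -> 10.0.0.4 (expiry=76+4=80). clock=76
Op 20: insert a.com -> 10.0.0.3 (expiry=76+3=79). clock=76
Op 21: tick 2 -> clock=78.
Op 22: tick 5 -> clock=83. purged={a.com,e.com}
Op 23: tick 9 -> clock=92. purged={b.com,c.com}
Op 24: insert e.com -> 10.0.0.7 (expiry=92+4=96). clock=92
Op 25: tick 8 -> clock=100. purged={e.com}
Op 26: tick 12 -> clock=112.
Op 27: tick 12 -> clock=124.
Op 28: insert a.com -> 10.0.0.7 (expiry=124+1=125). clock=124
Op 29: tick 13 -> clock=137. purged={a.com}
lookup c.com: not in cache (expired or never inserted)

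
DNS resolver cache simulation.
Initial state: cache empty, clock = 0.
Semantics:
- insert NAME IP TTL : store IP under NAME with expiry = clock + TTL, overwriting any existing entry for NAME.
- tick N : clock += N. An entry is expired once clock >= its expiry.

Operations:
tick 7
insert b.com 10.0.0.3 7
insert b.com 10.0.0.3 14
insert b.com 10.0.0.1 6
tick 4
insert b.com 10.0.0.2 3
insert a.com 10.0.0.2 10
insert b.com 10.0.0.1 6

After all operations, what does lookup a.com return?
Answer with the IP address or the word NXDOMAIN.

Op 1: tick 7 -> clock=7.
Op 2: insert b.com -> 10.0.0.3 (expiry=7+7=14). clock=7
Op 3: insert b.com -> 10.0.0.3 (expiry=7+14=21). clock=7
Op 4: insert b.com -> 10.0.0.1 (expiry=7+6=13). clock=7
Op 5: tick 4 -> clock=11.
Op 6: insert b.com -> 10.0.0.2 (expiry=11+3=14). clock=11
Op 7: insert a.com -> 10.0.0.2 (expiry=11+10=21). clock=11
Op 8: insert b.com -> 10.0.0.1 (expiry=11+6=17). clock=11
lookup a.com: present, ip=10.0.0.2 expiry=21 > clock=11

Answer: 10.0.0.2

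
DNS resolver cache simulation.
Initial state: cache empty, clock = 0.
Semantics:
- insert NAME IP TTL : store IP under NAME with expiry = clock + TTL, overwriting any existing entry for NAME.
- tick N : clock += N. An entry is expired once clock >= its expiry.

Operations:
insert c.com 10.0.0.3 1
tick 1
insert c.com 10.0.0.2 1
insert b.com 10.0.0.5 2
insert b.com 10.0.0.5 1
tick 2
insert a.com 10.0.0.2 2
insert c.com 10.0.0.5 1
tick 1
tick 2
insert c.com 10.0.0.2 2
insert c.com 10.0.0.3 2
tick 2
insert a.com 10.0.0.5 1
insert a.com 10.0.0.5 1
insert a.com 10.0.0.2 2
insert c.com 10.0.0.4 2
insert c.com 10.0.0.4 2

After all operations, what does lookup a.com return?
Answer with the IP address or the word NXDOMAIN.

Op 1: insert c.com -> 10.0.0.3 (expiry=0+1=1). clock=0
Op 2: tick 1 -> clock=1. purged={c.com}
Op 3: insert c.com -> 10.0.0.2 (expiry=1+1=2). clock=1
Op 4: insert b.com -> 10.0.0.5 (expiry=1+2=3). clock=1
Op 5: insert b.com -> 10.0.0.5 (expiry=1+1=2). clock=1
Op 6: tick 2 -> clock=3. purged={b.com,c.com}
Op 7: insert a.com -> 10.0.0.2 (expiry=3+2=5). clock=3
Op 8: insert c.com -> 10.0.0.5 (expiry=3+1=4). clock=3
Op 9: tick 1 -> clock=4. purged={c.com}
Op 10: tick 2 -> clock=6. purged={a.com}
Op 11: insert c.com -> 10.0.0.2 (expiry=6+2=8). clock=6
Op 12: insert c.com -> 10.0.0.3 (expiry=6+2=8). clock=6
Op 13: tick 2 -> clock=8. purged={c.com}
Op 14: insert a.com -> 10.0.0.5 (expiry=8+1=9). clock=8
Op 15: insert a.com -> 10.0.0.5 (expiry=8+1=9). clock=8
Op 16: insert a.com -> 10.0.0.2 (expiry=8+2=10). clock=8
Op 17: insert c.com -> 10.0.0.4 (expiry=8+2=10). clock=8
Op 18: insert c.com -> 10.0.0.4 (expiry=8+2=10). clock=8
lookup a.com: present, ip=10.0.0.2 expiry=10 > clock=8

Answer: 10.0.0.2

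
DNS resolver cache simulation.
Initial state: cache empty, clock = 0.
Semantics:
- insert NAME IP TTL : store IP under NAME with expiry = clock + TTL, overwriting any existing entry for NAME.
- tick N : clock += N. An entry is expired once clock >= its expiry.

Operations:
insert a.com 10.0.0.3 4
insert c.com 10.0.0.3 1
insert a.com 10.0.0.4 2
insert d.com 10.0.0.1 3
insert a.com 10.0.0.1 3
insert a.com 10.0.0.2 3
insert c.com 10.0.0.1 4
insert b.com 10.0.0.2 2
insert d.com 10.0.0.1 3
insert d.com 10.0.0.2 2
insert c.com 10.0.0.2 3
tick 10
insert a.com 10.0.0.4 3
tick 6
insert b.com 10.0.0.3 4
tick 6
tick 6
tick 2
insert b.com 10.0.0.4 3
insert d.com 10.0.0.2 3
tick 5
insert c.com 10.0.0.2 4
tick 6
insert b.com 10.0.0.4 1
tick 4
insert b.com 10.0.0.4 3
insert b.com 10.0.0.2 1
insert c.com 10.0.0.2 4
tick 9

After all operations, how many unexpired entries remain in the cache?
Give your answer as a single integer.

Op 1: insert a.com -> 10.0.0.3 (expiry=0+4=4). clock=0
Op 2: insert c.com -> 10.0.0.3 (expiry=0+1=1). clock=0
Op 3: insert a.com -> 10.0.0.4 (expiry=0+2=2). clock=0
Op 4: insert d.com -> 10.0.0.1 (expiry=0+3=3). clock=0
Op 5: insert a.com -> 10.0.0.1 (expiry=0+3=3). clock=0
Op 6: insert a.com -> 10.0.0.2 (expiry=0+3=3). clock=0
Op 7: insert c.com -> 10.0.0.1 (expiry=0+4=4). clock=0
Op 8: insert b.com -> 10.0.0.2 (expiry=0+2=2). clock=0
Op 9: insert d.com -> 10.0.0.1 (expiry=0+3=3). clock=0
Op 10: insert d.com -> 10.0.0.2 (expiry=0+2=2). clock=0
Op 11: insert c.com -> 10.0.0.2 (expiry=0+3=3). clock=0
Op 12: tick 10 -> clock=10. purged={a.com,b.com,c.com,d.com}
Op 13: insert a.com -> 10.0.0.4 (expiry=10+3=13). clock=10
Op 14: tick 6 -> clock=16. purged={a.com}
Op 15: insert b.com -> 10.0.0.3 (expiry=16+4=20). clock=16
Op 16: tick 6 -> clock=22. purged={b.com}
Op 17: tick 6 -> clock=28.
Op 18: tick 2 -> clock=30.
Op 19: insert b.com -> 10.0.0.4 (expiry=30+3=33). clock=30
Op 20: insert d.com -> 10.0.0.2 (expiry=30+3=33). clock=30
Op 21: tick 5 -> clock=35. purged={b.com,d.com}
Op 22: insert c.com -> 10.0.0.2 (expiry=35+4=39). clock=35
Op 23: tick 6 -> clock=41. purged={c.com}
Op 24: insert b.com -> 10.0.0.4 (expiry=41+1=42). clock=41
Op 25: tick 4 -> clock=45. purged={b.com}
Op 26: insert b.com -> 10.0.0.4 (expiry=45+3=48). clock=45
Op 27: insert b.com -> 10.0.0.2 (expiry=45+1=46). clock=45
Op 28: insert c.com -> 10.0.0.2 (expiry=45+4=49). clock=45
Op 29: tick 9 -> clock=54. purged={b.com,c.com}
Final cache (unexpired): {} -> size=0

Answer: 0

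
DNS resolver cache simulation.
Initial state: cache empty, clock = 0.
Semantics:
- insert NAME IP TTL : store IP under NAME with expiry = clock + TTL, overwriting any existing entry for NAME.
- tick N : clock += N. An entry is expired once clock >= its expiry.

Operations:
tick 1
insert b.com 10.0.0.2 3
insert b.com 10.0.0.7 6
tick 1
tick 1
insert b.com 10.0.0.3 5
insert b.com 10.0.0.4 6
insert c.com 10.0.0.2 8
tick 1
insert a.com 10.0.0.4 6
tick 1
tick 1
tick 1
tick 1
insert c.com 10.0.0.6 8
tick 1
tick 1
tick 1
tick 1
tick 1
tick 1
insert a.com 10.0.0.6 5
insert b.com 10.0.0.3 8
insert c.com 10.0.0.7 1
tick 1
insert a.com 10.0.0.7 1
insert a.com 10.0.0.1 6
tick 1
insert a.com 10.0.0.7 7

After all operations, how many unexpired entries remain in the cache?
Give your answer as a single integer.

Answer: 2

Derivation:
Op 1: tick 1 -> clock=1.
Op 2: insert b.com -> 10.0.0.2 (expiry=1+3=4). clock=1
Op 3: insert b.com -> 10.0.0.7 (expiry=1+6=7). clock=1
Op 4: tick 1 -> clock=2.
Op 5: tick 1 -> clock=3.
Op 6: insert b.com -> 10.0.0.3 (expiry=3+5=8). clock=3
Op 7: insert b.com -> 10.0.0.4 (expiry=3+6=9). clock=3
Op 8: insert c.com -> 10.0.0.2 (expiry=3+8=11). clock=3
Op 9: tick 1 -> clock=4.
Op 10: insert a.com -> 10.0.0.4 (expiry=4+6=10). clock=4
Op 11: tick 1 -> clock=5.
Op 12: tick 1 -> clock=6.
Op 13: tick 1 -> clock=7.
Op 14: tick 1 -> clock=8.
Op 15: insert c.com -> 10.0.0.6 (expiry=8+8=16). clock=8
Op 16: tick 1 -> clock=9. purged={b.com}
Op 17: tick 1 -> clock=10. purged={a.com}
Op 18: tick 1 -> clock=11.
Op 19: tick 1 -> clock=12.
Op 20: tick 1 -> clock=13.
Op 21: tick 1 -> clock=14.
Op 22: insert a.com -> 10.0.0.6 (expiry=14+5=19). clock=14
Op 23: insert b.com -> 10.0.0.3 (expiry=14+8=22). clock=14
Op 24: insert c.com -> 10.0.0.7 (expiry=14+1=15). clock=14
Op 25: tick 1 -> clock=15. purged={c.com}
Op 26: insert a.com -> 10.0.0.7 (expiry=15+1=16). clock=15
Op 27: insert a.com -> 10.0.0.1 (expiry=15+6=21). clock=15
Op 28: tick 1 -> clock=16.
Op 29: insert a.com -> 10.0.0.7 (expiry=16+7=23). clock=16
Final cache (unexpired): {a.com,b.com} -> size=2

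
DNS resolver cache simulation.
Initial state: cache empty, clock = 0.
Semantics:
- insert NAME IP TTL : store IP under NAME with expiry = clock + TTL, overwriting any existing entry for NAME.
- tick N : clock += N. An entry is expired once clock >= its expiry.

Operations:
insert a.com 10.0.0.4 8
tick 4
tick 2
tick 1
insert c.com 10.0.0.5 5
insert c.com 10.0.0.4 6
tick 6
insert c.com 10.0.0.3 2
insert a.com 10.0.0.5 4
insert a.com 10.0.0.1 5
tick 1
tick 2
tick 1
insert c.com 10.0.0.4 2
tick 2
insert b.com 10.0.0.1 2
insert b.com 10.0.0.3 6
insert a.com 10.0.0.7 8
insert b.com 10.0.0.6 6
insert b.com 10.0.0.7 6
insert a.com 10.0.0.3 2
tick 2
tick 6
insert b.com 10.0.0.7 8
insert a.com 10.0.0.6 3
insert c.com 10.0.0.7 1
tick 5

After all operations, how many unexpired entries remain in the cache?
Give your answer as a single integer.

Answer: 1

Derivation:
Op 1: insert a.com -> 10.0.0.4 (expiry=0+8=8). clock=0
Op 2: tick 4 -> clock=4.
Op 3: tick 2 -> clock=6.
Op 4: tick 1 -> clock=7.
Op 5: insert c.com -> 10.0.0.5 (expiry=7+5=12). clock=7
Op 6: insert c.com -> 10.0.0.4 (expiry=7+6=13). clock=7
Op 7: tick 6 -> clock=13. purged={a.com,c.com}
Op 8: insert c.com -> 10.0.0.3 (expiry=13+2=15). clock=13
Op 9: insert a.com -> 10.0.0.5 (expiry=13+4=17). clock=13
Op 10: insert a.com -> 10.0.0.1 (expiry=13+5=18). clock=13
Op 11: tick 1 -> clock=14.
Op 12: tick 2 -> clock=16. purged={c.com}
Op 13: tick 1 -> clock=17.
Op 14: insert c.com -> 10.0.0.4 (expiry=17+2=19). clock=17
Op 15: tick 2 -> clock=19. purged={a.com,c.com}
Op 16: insert b.com -> 10.0.0.1 (expiry=19+2=21). clock=19
Op 17: insert b.com -> 10.0.0.3 (expiry=19+6=25). clock=19
Op 18: insert a.com -> 10.0.0.7 (expiry=19+8=27). clock=19
Op 19: insert b.com -> 10.0.0.6 (expiry=19+6=25). clock=19
Op 20: insert b.com -> 10.0.0.7 (expiry=19+6=25). clock=19
Op 21: insert a.com -> 10.0.0.3 (expiry=19+2=21). clock=19
Op 22: tick 2 -> clock=21. purged={a.com}
Op 23: tick 6 -> clock=27. purged={b.com}
Op 24: insert b.com -> 10.0.0.7 (expiry=27+8=35). clock=27
Op 25: insert a.com -> 10.0.0.6 (expiry=27+3=30). clock=27
Op 26: insert c.com -> 10.0.0.7 (expiry=27+1=28). clock=27
Op 27: tick 5 -> clock=32. purged={a.com,c.com}
Final cache (unexpired): {b.com} -> size=1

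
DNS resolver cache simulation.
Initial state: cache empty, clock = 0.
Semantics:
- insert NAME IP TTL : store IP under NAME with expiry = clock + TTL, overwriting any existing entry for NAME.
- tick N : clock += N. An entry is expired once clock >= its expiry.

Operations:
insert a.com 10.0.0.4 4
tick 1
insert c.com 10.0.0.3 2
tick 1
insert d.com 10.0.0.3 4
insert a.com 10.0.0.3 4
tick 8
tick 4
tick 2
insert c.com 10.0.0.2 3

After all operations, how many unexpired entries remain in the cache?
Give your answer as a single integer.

Op 1: insert a.com -> 10.0.0.4 (expiry=0+4=4). clock=0
Op 2: tick 1 -> clock=1.
Op 3: insert c.com -> 10.0.0.3 (expiry=1+2=3). clock=1
Op 4: tick 1 -> clock=2.
Op 5: insert d.com -> 10.0.0.3 (expiry=2+4=6). clock=2
Op 6: insert a.com -> 10.0.0.3 (expiry=2+4=6). clock=2
Op 7: tick 8 -> clock=10. purged={a.com,c.com,d.com}
Op 8: tick 4 -> clock=14.
Op 9: tick 2 -> clock=16.
Op 10: insert c.com -> 10.0.0.2 (expiry=16+3=19). clock=16
Final cache (unexpired): {c.com} -> size=1

Answer: 1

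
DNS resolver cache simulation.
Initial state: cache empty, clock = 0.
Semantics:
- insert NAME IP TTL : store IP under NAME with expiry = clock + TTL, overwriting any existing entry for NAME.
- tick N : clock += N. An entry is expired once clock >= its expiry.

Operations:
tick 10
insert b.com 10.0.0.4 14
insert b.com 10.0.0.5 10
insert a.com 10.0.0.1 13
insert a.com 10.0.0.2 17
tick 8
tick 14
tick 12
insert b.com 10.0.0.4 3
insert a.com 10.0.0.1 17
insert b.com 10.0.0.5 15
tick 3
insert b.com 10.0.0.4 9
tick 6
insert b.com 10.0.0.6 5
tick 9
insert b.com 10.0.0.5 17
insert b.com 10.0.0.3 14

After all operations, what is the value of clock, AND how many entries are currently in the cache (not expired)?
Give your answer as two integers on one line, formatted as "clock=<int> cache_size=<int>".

Op 1: tick 10 -> clock=10.
Op 2: insert b.com -> 10.0.0.4 (expiry=10+14=24). clock=10
Op 3: insert b.com -> 10.0.0.5 (expiry=10+10=20). clock=10
Op 4: insert a.com -> 10.0.0.1 (expiry=10+13=23). clock=10
Op 5: insert a.com -> 10.0.0.2 (expiry=10+17=27). clock=10
Op 6: tick 8 -> clock=18.
Op 7: tick 14 -> clock=32. purged={a.com,b.com}
Op 8: tick 12 -> clock=44.
Op 9: insert b.com -> 10.0.0.4 (expiry=44+3=47). clock=44
Op 10: insert a.com -> 10.0.0.1 (expiry=44+17=61). clock=44
Op 11: insert b.com -> 10.0.0.5 (expiry=44+15=59). clock=44
Op 12: tick 3 -> clock=47.
Op 13: insert b.com -> 10.0.0.4 (expiry=47+9=56). clock=47
Op 14: tick 6 -> clock=53.
Op 15: insert b.com -> 10.0.0.6 (expiry=53+5=58). clock=53
Op 16: tick 9 -> clock=62. purged={a.com,b.com}
Op 17: insert b.com -> 10.0.0.5 (expiry=62+17=79). clock=62
Op 18: insert b.com -> 10.0.0.3 (expiry=62+14=76). clock=62
Final clock = 62
Final cache (unexpired): {b.com} -> size=1

Answer: clock=62 cache_size=1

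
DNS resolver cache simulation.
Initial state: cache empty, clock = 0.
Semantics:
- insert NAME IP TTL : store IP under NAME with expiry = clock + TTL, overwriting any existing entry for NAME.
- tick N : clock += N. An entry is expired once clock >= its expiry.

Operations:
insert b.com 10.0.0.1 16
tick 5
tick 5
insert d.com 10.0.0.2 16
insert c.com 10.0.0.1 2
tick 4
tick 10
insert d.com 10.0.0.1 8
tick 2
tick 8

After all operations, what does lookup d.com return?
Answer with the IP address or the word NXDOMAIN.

Answer: NXDOMAIN

Derivation:
Op 1: insert b.com -> 10.0.0.1 (expiry=0+16=16). clock=0
Op 2: tick 5 -> clock=5.
Op 3: tick 5 -> clock=10.
Op 4: insert d.com -> 10.0.0.2 (expiry=10+16=26). clock=10
Op 5: insert c.com -> 10.0.0.1 (expiry=10+2=12). clock=10
Op 6: tick 4 -> clock=14. purged={c.com}
Op 7: tick 10 -> clock=24. purged={b.com}
Op 8: insert d.com -> 10.0.0.1 (expiry=24+8=32). clock=24
Op 9: tick 2 -> clock=26.
Op 10: tick 8 -> clock=34. purged={d.com}
lookup d.com: not in cache (expired or never inserted)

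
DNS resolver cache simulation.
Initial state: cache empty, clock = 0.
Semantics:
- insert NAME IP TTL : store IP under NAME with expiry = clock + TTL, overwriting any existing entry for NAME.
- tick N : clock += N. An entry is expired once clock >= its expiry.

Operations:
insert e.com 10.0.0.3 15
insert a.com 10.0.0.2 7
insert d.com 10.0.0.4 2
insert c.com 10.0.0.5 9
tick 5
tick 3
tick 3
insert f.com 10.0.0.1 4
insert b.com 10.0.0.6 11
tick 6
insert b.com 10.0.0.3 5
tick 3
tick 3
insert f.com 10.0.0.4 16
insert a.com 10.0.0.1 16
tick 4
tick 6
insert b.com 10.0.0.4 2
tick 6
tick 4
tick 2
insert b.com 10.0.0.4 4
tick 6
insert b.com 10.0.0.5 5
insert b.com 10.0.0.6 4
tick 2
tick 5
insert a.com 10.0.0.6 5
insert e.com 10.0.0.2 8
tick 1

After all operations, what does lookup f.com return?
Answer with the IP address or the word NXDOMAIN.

Op 1: insert e.com -> 10.0.0.3 (expiry=0+15=15). clock=0
Op 2: insert a.com -> 10.0.0.2 (expiry=0+7=7). clock=0
Op 3: insert d.com -> 10.0.0.4 (expiry=0+2=2). clock=0
Op 4: insert c.com -> 10.0.0.5 (expiry=0+9=9). clock=0
Op 5: tick 5 -> clock=5. purged={d.com}
Op 6: tick 3 -> clock=8. purged={a.com}
Op 7: tick 3 -> clock=11. purged={c.com}
Op 8: insert f.com -> 10.0.0.1 (expiry=11+4=15). clock=11
Op 9: insert b.com -> 10.0.0.6 (expiry=11+11=22). clock=11
Op 10: tick 6 -> clock=17. purged={e.com,f.com}
Op 11: insert b.com -> 10.0.0.3 (expiry=17+5=22). clock=17
Op 12: tick 3 -> clock=20.
Op 13: tick 3 -> clock=23. purged={b.com}
Op 14: insert f.com -> 10.0.0.4 (expiry=23+16=39). clock=23
Op 15: insert a.com -> 10.0.0.1 (expiry=23+16=39). clock=23
Op 16: tick 4 -> clock=27.
Op 17: tick 6 -> clock=33.
Op 18: insert b.com -> 10.0.0.4 (expiry=33+2=35). clock=33
Op 19: tick 6 -> clock=39. purged={a.com,b.com,f.com}
Op 20: tick 4 -> clock=43.
Op 21: tick 2 -> clock=45.
Op 22: insert b.com -> 10.0.0.4 (expiry=45+4=49). clock=45
Op 23: tick 6 -> clock=51. purged={b.com}
Op 24: insert b.com -> 10.0.0.5 (expiry=51+5=56). clock=51
Op 25: insert b.com -> 10.0.0.6 (expiry=51+4=55). clock=51
Op 26: tick 2 -> clock=53.
Op 27: tick 5 -> clock=58. purged={b.com}
Op 28: insert a.com -> 10.0.0.6 (expiry=58+5=63). clock=58
Op 29: insert e.com -> 10.0.0.2 (expiry=58+8=66). clock=58
Op 30: tick 1 -> clock=59.
lookup f.com: not in cache (expired or never inserted)

Answer: NXDOMAIN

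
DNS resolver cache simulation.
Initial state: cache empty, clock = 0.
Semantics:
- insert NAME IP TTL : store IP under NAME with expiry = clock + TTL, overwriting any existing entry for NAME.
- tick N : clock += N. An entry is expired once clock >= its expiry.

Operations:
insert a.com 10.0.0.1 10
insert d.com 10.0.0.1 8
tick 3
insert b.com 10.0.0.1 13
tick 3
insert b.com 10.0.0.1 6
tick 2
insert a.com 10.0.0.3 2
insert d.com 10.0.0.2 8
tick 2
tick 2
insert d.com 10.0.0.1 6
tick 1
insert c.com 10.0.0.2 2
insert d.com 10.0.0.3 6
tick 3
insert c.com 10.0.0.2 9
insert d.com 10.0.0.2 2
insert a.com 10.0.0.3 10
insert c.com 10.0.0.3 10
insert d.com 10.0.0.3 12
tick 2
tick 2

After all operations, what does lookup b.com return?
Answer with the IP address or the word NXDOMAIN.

Op 1: insert a.com -> 10.0.0.1 (expiry=0+10=10). clock=0
Op 2: insert d.com -> 10.0.0.1 (expiry=0+8=8). clock=0
Op 3: tick 3 -> clock=3.
Op 4: insert b.com -> 10.0.0.1 (expiry=3+13=16). clock=3
Op 5: tick 3 -> clock=6.
Op 6: insert b.com -> 10.0.0.1 (expiry=6+6=12). clock=6
Op 7: tick 2 -> clock=8. purged={d.com}
Op 8: insert a.com -> 10.0.0.3 (expiry=8+2=10). clock=8
Op 9: insert d.com -> 10.0.0.2 (expiry=8+8=16). clock=8
Op 10: tick 2 -> clock=10. purged={a.com}
Op 11: tick 2 -> clock=12. purged={b.com}
Op 12: insert d.com -> 10.0.0.1 (expiry=12+6=18). clock=12
Op 13: tick 1 -> clock=13.
Op 14: insert c.com -> 10.0.0.2 (expiry=13+2=15). clock=13
Op 15: insert d.com -> 10.0.0.3 (expiry=13+6=19). clock=13
Op 16: tick 3 -> clock=16. purged={c.com}
Op 17: insert c.com -> 10.0.0.2 (expiry=16+9=25). clock=16
Op 18: insert d.com -> 10.0.0.2 (expiry=16+2=18). clock=16
Op 19: insert a.com -> 10.0.0.3 (expiry=16+10=26). clock=16
Op 20: insert c.com -> 10.0.0.3 (expiry=16+10=26). clock=16
Op 21: insert d.com -> 10.0.0.3 (expiry=16+12=28). clock=16
Op 22: tick 2 -> clock=18.
Op 23: tick 2 -> clock=20.
lookup b.com: not in cache (expired or never inserted)

Answer: NXDOMAIN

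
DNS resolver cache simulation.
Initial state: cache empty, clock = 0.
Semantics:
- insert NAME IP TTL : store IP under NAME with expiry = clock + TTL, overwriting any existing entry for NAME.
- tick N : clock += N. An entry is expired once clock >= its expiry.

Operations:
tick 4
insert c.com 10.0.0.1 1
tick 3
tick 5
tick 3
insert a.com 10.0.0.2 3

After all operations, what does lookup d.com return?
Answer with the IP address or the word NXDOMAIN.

Answer: NXDOMAIN

Derivation:
Op 1: tick 4 -> clock=4.
Op 2: insert c.com -> 10.0.0.1 (expiry=4+1=5). clock=4
Op 3: tick 3 -> clock=7. purged={c.com}
Op 4: tick 5 -> clock=12.
Op 5: tick 3 -> clock=15.
Op 6: insert a.com -> 10.0.0.2 (expiry=15+3=18). clock=15
lookup d.com: not in cache (expired or never inserted)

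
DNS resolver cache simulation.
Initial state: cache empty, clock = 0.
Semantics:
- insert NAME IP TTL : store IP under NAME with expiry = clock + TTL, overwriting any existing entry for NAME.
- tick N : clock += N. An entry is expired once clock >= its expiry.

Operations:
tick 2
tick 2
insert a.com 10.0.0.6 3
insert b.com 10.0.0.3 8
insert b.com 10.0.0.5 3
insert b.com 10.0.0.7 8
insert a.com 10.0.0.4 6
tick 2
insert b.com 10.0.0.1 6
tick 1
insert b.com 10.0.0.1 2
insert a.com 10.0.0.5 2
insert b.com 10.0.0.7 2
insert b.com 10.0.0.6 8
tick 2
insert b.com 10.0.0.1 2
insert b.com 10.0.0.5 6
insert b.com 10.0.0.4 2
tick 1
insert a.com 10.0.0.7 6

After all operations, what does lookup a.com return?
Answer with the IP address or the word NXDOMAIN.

Answer: 10.0.0.7

Derivation:
Op 1: tick 2 -> clock=2.
Op 2: tick 2 -> clock=4.
Op 3: insert a.com -> 10.0.0.6 (expiry=4+3=7). clock=4
Op 4: insert b.com -> 10.0.0.3 (expiry=4+8=12). clock=4
Op 5: insert b.com -> 10.0.0.5 (expiry=4+3=7). clock=4
Op 6: insert b.com -> 10.0.0.7 (expiry=4+8=12). clock=4
Op 7: insert a.com -> 10.0.0.4 (expiry=4+6=10). clock=4
Op 8: tick 2 -> clock=6.
Op 9: insert b.com -> 10.0.0.1 (expiry=6+6=12). clock=6
Op 10: tick 1 -> clock=7.
Op 11: insert b.com -> 10.0.0.1 (expiry=7+2=9). clock=7
Op 12: insert a.com -> 10.0.0.5 (expiry=7+2=9). clock=7
Op 13: insert b.com -> 10.0.0.7 (expiry=7+2=9). clock=7
Op 14: insert b.com -> 10.0.0.6 (expiry=7+8=15). clock=7
Op 15: tick 2 -> clock=9. purged={a.com}
Op 16: insert b.com -> 10.0.0.1 (expiry=9+2=11). clock=9
Op 17: insert b.com -> 10.0.0.5 (expiry=9+6=15). clock=9
Op 18: insert b.com -> 10.0.0.4 (expiry=9+2=11). clock=9
Op 19: tick 1 -> clock=10.
Op 20: insert a.com -> 10.0.0.7 (expiry=10+6=16). clock=10
lookup a.com: present, ip=10.0.0.7 expiry=16 > clock=10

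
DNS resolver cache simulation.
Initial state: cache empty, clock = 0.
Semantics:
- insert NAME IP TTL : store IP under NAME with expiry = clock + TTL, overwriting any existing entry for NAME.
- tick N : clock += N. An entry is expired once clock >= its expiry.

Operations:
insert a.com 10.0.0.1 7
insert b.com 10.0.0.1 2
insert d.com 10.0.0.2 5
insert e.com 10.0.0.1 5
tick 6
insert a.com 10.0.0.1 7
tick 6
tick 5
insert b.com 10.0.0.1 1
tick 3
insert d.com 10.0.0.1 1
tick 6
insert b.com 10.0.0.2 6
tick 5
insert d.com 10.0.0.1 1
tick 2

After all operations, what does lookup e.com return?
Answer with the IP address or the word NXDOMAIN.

Answer: NXDOMAIN

Derivation:
Op 1: insert a.com -> 10.0.0.1 (expiry=0+7=7). clock=0
Op 2: insert b.com -> 10.0.0.1 (expiry=0+2=2). clock=0
Op 3: insert d.com -> 10.0.0.2 (expiry=0+5=5). clock=0
Op 4: insert e.com -> 10.0.0.1 (expiry=0+5=5). clock=0
Op 5: tick 6 -> clock=6. purged={b.com,d.com,e.com}
Op 6: insert a.com -> 10.0.0.1 (expiry=6+7=13). clock=6
Op 7: tick 6 -> clock=12.
Op 8: tick 5 -> clock=17. purged={a.com}
Op 9: insert b.com -> 10.0.0.1 (expiry=17+1=18). clock=17
Op 10: tick 3 -> clock=20. purged={b.com}
Op 11: insert d.com -> 10.0.0.1 (expiry=20+1=21). clock=20
Op 12: tick 6 -> clock=26. purged={d.com}
Op 13: insert b.com -> 10.0.0.2 (expiry=26+6=32). clock=26
Op 14: tick 5 -> clock=31.
Op 15: insert d.com -> 10.0.0.1 (expiry=31+1=32). clock=31
Op 16: tick 2 -> clock=33. purged={b.com,d.com}
lookup e.com: not in cache (expired or never inserted)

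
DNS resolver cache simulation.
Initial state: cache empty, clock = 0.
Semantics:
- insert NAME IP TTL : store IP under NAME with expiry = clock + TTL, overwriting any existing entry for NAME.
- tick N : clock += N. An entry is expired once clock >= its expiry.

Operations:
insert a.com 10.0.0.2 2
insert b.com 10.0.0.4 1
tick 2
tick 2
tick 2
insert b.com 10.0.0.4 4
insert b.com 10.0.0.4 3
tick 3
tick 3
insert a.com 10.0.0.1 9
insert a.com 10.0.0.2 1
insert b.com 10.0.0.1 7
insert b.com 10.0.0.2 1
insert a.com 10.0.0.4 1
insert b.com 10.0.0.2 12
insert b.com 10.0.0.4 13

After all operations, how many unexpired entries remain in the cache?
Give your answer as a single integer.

Answer: 2

Derivation:
Op 1: insert a.com -> 10.0.0.2 (expiry=0+2=2). clock=0
Op 2: insert b.com -> 10.0.0.4 (expiry=0+1=1). clock=0
Op 3: tick 2 -> clock=2. purged={a.com,b.com}
Op 4: tick 2 -> clock=4.
Op 5: tick 2 -> clock=6.
Op 6: insert b.com -> 10.0.0.4 (expiry=6+4=10). clock=6
Op 7: insert b.com -> 10.0.0.4 (expiry=6+3=9). clock=6
Op 8: tick 3 -> clock=9. purged={b.com}
Op 9: tick 3 -> clock=12.
Op 10: insert a.com -> 10.0.0.1 (expiry=12+9=21). clock=12
Op 11: insert a.com -> 10.0.0.2 (expiry=12+1=13). clock=12
Op 12: insert b.com -> 10.0.0.1 (expiry=12+7=19). clock=12
Op 13: insert b.com -> 10.0.0.2 (expiry=12+1=13). clock=12
Op 14: insert a.com -> 10.0.0.4 (expiry=12+1=13). clock=12
Op 15: insert b.com -> 10.0.0.2 (expiry=12+12=24). clock=12
Op 16: insert b.com -> 10.0.0.4 (expiry=12+13=25). clock=12
Final cache (unexpired): {a.com,b.com} -> size=2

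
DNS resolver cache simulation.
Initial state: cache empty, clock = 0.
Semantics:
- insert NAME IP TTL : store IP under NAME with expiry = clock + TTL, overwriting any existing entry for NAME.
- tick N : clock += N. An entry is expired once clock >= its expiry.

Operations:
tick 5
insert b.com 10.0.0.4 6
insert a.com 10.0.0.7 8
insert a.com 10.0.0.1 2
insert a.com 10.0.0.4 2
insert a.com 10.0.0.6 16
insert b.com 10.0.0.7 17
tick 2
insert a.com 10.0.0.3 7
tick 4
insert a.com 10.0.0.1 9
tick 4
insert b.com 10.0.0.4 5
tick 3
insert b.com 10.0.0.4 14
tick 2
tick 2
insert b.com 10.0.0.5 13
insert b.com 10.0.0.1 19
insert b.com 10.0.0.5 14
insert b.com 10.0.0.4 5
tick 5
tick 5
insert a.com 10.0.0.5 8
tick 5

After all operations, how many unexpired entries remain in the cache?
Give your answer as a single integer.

Op 1: tick 5 -> clock=5.
Op 2: insert b.com -> 10.0.0.4 (expiry=5+6=11). clock=5
Op 3: insert a.com -> 10.0.0.7 (expiry=5+8=13). clock=5
Op 4: insert a.com -> 10.0.0.1 (expiry=5+2=7). clock=5
Op 5: insert a.com -> 10.0.0.4 (expiry=5+2=7). clock=5
Op 6: insert a.com -> 10.0.0.6 (expiry=5+16=21). clock=5
Op 7: insert b.com -> 10.0.0.7 (expiry=5+17=22). clock=5
Op 8: tick 2 -> clock=7.
Op 9: insert a.com -> 10.0.0.3 (expiry=7+7=14). clock=7
Op 10: tick 4 -> clock=11.
Op 11: insert a.com -> 10.0.0.1 (expiry=11+9=20). clock=11
Op 12: tick 4 -> clock=15.
Op 13: insert b.com -> 10.0.0.4 (expiry=15+5=20). clock=15
Op 14: tick 3 -> clock=18.
Op 15: insert b.com -> 10.0.0.4 (expiry=18+14=32). clock=18
Op 16: tick 2 -> clock=20. purged={a.com}
Op 17: tick 2 -> clock=22.
Op 18: insert b.com -> 10.0.0.5 (expiry=22+13=35). clock=22
Op 19: insert b.com -> 10.0.0.1 (expiry=22+19=41). clock=22
Op 20: insert b.com -> 10.0.0.5 (expiry=22+14=36). clock=22
Op 21: insert b.com -> 10.0.0.4 (expiry=22+5=27). clock=22
Op 22: tick 5 -> clock=27. purged={b.com}
Op 23: tick 5 -> clock=32.
Op 24: insert a.com -> 10.0.0.5 (expiry=32+8=40). clock=32
Op 25: tick 5 -> clock=37.
Final cache (unexpired): {a.com} -> size=1

Answer: 1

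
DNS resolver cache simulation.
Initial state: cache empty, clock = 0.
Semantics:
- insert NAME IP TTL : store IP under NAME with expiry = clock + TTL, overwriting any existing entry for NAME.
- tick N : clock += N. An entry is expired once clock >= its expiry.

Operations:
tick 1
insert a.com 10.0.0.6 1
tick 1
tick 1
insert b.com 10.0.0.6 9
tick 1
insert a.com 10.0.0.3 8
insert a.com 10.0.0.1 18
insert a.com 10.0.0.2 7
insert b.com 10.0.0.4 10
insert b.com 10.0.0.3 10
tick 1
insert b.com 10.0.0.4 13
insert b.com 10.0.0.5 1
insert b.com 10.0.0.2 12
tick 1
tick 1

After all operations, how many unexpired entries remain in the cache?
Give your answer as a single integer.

Op 1: tick 1 -> clock=1.
Op 2: insert a.com -> 10.0.0.6 (expiry=1+1=2). clock=1
Op 3: tick 1 -> clock=2. purged={a.com}
Op 4: tick 1 -> clock=3.
Op 5: insert b.com -> 10.0.0.6 (expiry=3+9=12). clock=3
Op 6: tick 1 -> clock=4.
Op 7: insert a.com -> 10.0.0.3 (expiry=4+8=12). clock=4
Op 8: insert a.com -> 10.0.0.1 (expiry=4+18=22). clock=4
Op 9: insert a.com -> 10.0.0.2 (expiry=4+7=11). clock=4
Op 10: insert b.com -> 10.0.0.4 (expiry=4+10=14). clock=4
Op 11: insert b.com -> 10.0.0.3 (expiry=4+10=14). clock=4
Op 12: tick 1 -> clock=5.
Op 13: insert b.com -> 10.0.0.4 (expiry=5+13=18). clock=5
Op 14: insert b.com -> 10.0.0.5 (expiry=5+1=6). clock=5
Op 15: insert b.com -> 10.0.0.2 (expiry=5+12=17). clock=5
Op 16: tick 1 -> clock=6.
Op 17: tick 1 -> clock=7.
Final cache (unexpired): {a.com,b.com} -> size=2

Answer: 2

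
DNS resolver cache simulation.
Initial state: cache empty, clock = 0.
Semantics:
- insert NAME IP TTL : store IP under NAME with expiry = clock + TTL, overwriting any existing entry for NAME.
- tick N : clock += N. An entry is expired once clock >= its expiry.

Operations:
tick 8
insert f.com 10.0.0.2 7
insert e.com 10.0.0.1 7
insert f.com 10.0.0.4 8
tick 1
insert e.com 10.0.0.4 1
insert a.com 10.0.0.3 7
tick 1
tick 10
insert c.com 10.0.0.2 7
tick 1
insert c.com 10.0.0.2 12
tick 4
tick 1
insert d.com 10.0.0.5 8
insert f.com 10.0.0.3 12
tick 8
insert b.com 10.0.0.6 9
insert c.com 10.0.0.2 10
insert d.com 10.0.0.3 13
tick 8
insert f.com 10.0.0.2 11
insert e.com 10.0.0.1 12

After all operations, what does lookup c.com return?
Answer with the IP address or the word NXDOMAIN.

Op 1: tick 8 -> clock=8.
Op 2: insert f.com -> 10.0.0.2 (expiry=8+7=15). clock=8
Op 3: insert e.com -> 10.0.0.1 (expiry=8+7=15). clock=8
Op 4: insert f.com -> 10.0.0.4 (expiry=8+8=16). clock=8
Op 5: tick 1 -> clock=9.
Op 6: insert e.com -> 10.0.0.4 (expiry=9+1=10). clock=9
Op 7: insert a.com -> 10.0.0.3 (expiry=9+7=16). clock=9
Op 8: tick 1 -> clock=10. purged={e.com}
Op 9: tick 10 -> clock=20. purged={a.com,f.com}
Op 10: insert c.com -> 10.0.0.2 (expiry=20+7=27). clock=20
Op 11: tick 1 -> clock=21.
Op 12: insert c.com -> 10.0.0.2 (expiry=21+12=33). clock=21
Op 13: tick 4 -> clock=25.
Op 14: tick 1 -> clock=26.
Op 15: insert d.com -> 10.0.0.5 (expiry=26+8=34). clock=26
Op 16: insert f.com -> 10.0.0.3 (expiry=26+12=38). clock=26
Op 17: tick 8 -> clock=34. purged={c.com,d.com}
Op 18: insert b.com -> 10.0.0.6 (expiry=34+9=43). clock=34
Op 19: insert c.com -> 10.0.0.2 (expiry=34+10=44). clock=34
Op 20: insert d.com -> 10.0.0.3 (expiry=34+13=47). clock=34
Op 21: tick 8 -> clock=42. purged={f.com}
Op 22: insert f.com -> 10.0.0.2 (expiry=42+11=53). clock=42
Op 23: insert e.com -> 10.0.0.1 (expiry=42+12=54). clock=42
lookup c.com: present, ip=10.0.0.2 expiry=44 > clock=42

Answer: 10.0.0.2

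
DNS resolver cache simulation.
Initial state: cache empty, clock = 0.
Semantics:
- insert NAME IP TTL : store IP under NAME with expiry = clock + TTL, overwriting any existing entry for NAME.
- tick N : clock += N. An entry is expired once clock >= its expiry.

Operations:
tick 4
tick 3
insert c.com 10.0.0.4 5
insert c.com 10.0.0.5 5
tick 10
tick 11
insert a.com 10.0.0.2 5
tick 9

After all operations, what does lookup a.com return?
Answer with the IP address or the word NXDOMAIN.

Answer: NXDOMAIN

Derivation:
Op 1: tick 4 -> clock=4.
Op 2: tick 3 -> clock=7.
Op 3: insert c.com -> 10.0.0.4 (expiry=7+5=12). clock=7
Op 4: insert c.com -> 10.0.0.5 (expiry=7+5=12). clock=7
Op 5: tick 10 -> clock=17. purged={c.com}
Op 6: tick 11 -> clock=28.
Op 7: insert a.com -> 10.0.0.2 (expiry=28+5=33). clock=28
Op 8: tick 9 -> clock=37. purged={a.com}
lookup a.com: not in cache (expired or never inserted)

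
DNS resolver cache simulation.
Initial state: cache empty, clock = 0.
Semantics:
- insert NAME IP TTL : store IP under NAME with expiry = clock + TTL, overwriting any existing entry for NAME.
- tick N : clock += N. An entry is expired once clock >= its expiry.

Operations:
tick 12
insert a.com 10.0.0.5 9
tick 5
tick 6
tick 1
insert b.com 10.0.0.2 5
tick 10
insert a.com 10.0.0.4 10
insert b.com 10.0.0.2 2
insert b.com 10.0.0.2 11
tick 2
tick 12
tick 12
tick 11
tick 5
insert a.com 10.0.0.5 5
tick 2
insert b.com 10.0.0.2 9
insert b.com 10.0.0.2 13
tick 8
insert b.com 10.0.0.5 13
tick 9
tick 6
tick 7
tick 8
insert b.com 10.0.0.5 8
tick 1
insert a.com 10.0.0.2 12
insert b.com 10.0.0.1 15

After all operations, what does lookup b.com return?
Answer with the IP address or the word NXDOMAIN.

Op 1: tick 12 -> clock=12.
Op 2: insert a.com -> 10.0.0.5 (expiry=12+9=21). clock=12
Op 3: tick 5 -> clock=17.
Op 4: tick 6 -> clock=23. purged={a.com}
Op 5: tick 1 -> clock=24.
Op 6: insert b.com -> 10.0.0.2 (expiry=24+5=29). clock=24
Op 7: tick 10 -> clock=34. purged={b.com}
Op 8: insert a.com -> 10.0.0.4 (expiry=34+10=44). clock=34
Op 9: insert b.com -> 10.0.0.2 (expiry=34+2=36). clock=34
Op 10: insert b.com -> 10.0.0.2 (expiry=34+11=45). clock=34
Op 11: tick 2 -> clock=36.
Op 12: tick 12 -> clock=48. purged={a.com,b.com}
Op 13: tick 12 -> clock=60.
Op 14: tick 11 -> clock=71.
Op 15: tick 5 -> clock=76.
Op 16: insert a.com -> 10.0.0.5 (expiry=76+5=81). clock=76
Op 17: tick 2 -> clock=78.
Op 18: insert b.com -> 10.0.0.2 (expiry=78+9=87). clock=78
Op 19: insert b.com -> 10.0.0.2 (expiry=78+13=91). clock=78
Op 20: tick 8 -> clock=86. purged={a.com}
Op 21: insert b.com -> 10.0.0.5 (expiry=86+13=99). clock=86
Op 22: tick 9 -> clock=95.
Op 23: tick 6 -> clock=101. purged={b.com}
Op 24: tick 7 -> clock=108.
Op 25: tick 8 -> clock=116.
Op 26: insert b.com -> 10.0.0.5 (expiry=116+8=124). clock=116
Op 27: tick 1 -> clock=117.
Op 28: insert a.com -> 10.0.0.2 (expiry=117+12=129). clock=117
Op 29: insert b.com -> 10.0.0.1 (expiry=117+15=132). clock=117
lookup b.com: present, ip=10.0.0.1 expiry=132 > clock=117

Answer: 10.0.0.1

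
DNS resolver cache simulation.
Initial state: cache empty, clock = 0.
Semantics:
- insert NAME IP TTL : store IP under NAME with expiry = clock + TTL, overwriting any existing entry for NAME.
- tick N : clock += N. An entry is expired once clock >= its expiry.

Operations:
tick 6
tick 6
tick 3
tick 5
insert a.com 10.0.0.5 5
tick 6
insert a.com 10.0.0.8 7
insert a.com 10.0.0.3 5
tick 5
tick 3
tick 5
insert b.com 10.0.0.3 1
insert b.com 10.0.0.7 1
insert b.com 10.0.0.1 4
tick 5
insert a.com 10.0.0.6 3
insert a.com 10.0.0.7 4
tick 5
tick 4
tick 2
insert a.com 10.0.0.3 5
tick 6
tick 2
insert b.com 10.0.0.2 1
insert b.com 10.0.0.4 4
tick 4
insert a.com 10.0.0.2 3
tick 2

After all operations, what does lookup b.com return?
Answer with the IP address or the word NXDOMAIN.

Answer: NXDOMAIN

Derivation:
Op 1: tick 6 -> clock=6.
Op 2: tick 6 -> clock=12.
Op 3: tick 3 -> clock=15.
Op 4: tick 5 -> clock=20.
Op 5: insert a.com -> 10.0.0.5 (expiry=20+5=25). clock=20
Op 6: tick 6 -> clock=26. purged={a.com}
Op 7: insert a.com -> 10.0.0.8 (expiry=26+7=33). clock=26
Op 8: insert a.com -> 10.0.0.3 (expiry=26+5=31). clock=26
Op 9: tick 5 -> clock=31. purged={a.com}
Op 10: tick 3 -> clock=34.
Op 11: tick 5 -> clock=39.
Op 12: insert b.com -> 10.0.0.3 (expiry=39+1=40). clock=39
Op 13: insert b.com -> 10.0.0.7 (expiry=39+1=40). clock=39
Op 14: insert b.com -> 10.0.0.1 (expiry=39+4=43). clock=39
Op 15: tick 5 -> clock=44. purged={b.com}
Op 16: insert a.com -> 10.0.0.6 (expiry=44+3=47). clock=44
Op 17: insert a.com -> 10.0.0.7 (expiry=44+4=48). clock=44
Op 18: tick 5 -> clock=49. purged={a.com}
Op 19: tick 4 -> clock=53.
Op 20: tick 2 -> clock=55.
Op 21: insert a.com -> 10.0.0.3 (expiry=55+5=60). clock=55
Op 22: tick 6 -> clock=61. purged={a.com}
Op 23: tick 2 -> clock=63.
Op 24: insert b.com -> 10.0.0.2 (expiry=63+1=64). clock=63
Op 25: insert b.com -> 10.0.0.4 (expiry=63+4=67). clock=63
Op 26: tick 4 -> clock=67. purged={b.com}
Op 27: insert a.com -> 10.0.0.2 (expiry=67+3=70). clock=67
Op 28: tick 2 -> clock=69.
lookup b.com: not in cache (expired or never inserted)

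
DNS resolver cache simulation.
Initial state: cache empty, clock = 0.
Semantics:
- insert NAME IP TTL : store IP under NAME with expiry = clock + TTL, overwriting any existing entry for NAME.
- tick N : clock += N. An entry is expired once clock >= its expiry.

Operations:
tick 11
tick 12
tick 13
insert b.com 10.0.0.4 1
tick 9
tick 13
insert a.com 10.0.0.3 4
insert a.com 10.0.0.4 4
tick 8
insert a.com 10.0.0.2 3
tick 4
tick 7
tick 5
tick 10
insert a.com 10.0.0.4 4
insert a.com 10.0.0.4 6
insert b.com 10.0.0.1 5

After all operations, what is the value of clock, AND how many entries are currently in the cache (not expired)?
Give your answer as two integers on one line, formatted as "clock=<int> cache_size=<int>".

Answer: clock=92 cache_size=2

Derivation:
Op 1: tick 11 -> clock=11.
Op 2: tick 12 -> clock=23.
Op 3: tick 13 -> clock=36.
Op 4: insert b.com -> 10.0.0.4 (expiry=36+1=37). clock=36
Op 5: tick 9 -> clock=45. purged={b.com}
Op 6: tick 13 -> clock=58.
Op 7: insert a.com -> 10.0.0.3 (expiry=58+4=62). clock=58
Op 8: insert a.com -> 10.0.0.4 (expiry=58+4=62). clock=58
Op 9: tick 8 -> clock=66. purged={a.com}
Op 10: insert a.com -> 10.0.0.2 (expiry=66+3=69). clock=66
Op 11: tick 4 -> clock=70. purged={a.com}
Op 12: tick 7 -> clock=77.
Op 13: tick 5 -> clock=82.
Op 14: tick 10 -> clock=92.
Op 15: insert a.com -> 10.0.0.4 (expiry=92+4=96). clock=92
Op 16: insert a.com -> 10.0.0.4 (expiry=92+6=98). clock=92
Op 17: insert b.com -> 10.0.0.1 (expiry=92+5=97). clock=92
Final clock = 92
Final cache (unexpired): {a.com,b.com} -> size=2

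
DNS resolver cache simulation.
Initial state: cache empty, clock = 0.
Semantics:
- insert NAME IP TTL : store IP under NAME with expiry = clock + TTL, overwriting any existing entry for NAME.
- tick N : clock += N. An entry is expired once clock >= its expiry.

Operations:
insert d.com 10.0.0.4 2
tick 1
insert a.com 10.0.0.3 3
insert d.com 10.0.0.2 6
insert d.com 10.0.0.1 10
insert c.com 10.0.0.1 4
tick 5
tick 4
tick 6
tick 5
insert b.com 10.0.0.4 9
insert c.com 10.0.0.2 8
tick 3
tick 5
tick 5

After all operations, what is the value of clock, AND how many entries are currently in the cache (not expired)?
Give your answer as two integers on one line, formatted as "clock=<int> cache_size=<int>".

Answer: clock=34 cache_size=0

Derivation:
Op 1: insert d.com -> 10.0.0.4 (expiry=0+2=2). clock=0
Op 2: tick 1 -> clock=1.
Op 3: insert a.com -> 10.0.0.3 (expiry=1+3=4). clock=1
Op 4: insert d.com -> 10.0.0.2 (expiry=1+6=7). clock=1
Op 5: insert d.com -> 10.0.0.1 (expiry=1+10=11). clock=1
Op 6: insert c.com -> 10.0.0.1 (expiry=1+4=5). clock=1
Op 7: tick 5 -> clock=6. purged={a.com,c.com}
Op 8: tick 4 -> clock=10.
Op 9: tick 6 -> clock=16. purged={d.com}
Op 10: tick 5 -> clock=21.
Op 11: insert b.com -> 10.0.0.4 (expiry=21+9=30). clock=21
Op 12: insert c.com -> 10.0.0.2 (expiry=21+8=29). clock=21
Op 13: tick 3 -> clock=24.
Op 14: tick 5 -> clock=29. purged={c.com}
Op 15: tick 5 -> clock=34. purged={b.com}
Final clock = 34
Final cache (unexpired): {} -> size=0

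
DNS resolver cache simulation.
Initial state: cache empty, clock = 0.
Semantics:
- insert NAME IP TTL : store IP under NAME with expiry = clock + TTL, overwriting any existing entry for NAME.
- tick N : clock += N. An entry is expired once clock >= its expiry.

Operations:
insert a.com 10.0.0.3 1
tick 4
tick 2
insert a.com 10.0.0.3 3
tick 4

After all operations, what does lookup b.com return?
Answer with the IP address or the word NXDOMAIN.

Answer: NXDOMAIN

Derivation:
Op 1: insert a.com -> 10.0.0.3 (expiry=0+1=1). clock=0
Op 2: tick 4 -> clock=4. purged={a.com}
Op 3: tick 2 -> clock=6.
Op 4: insert a.com -> 10.0.0.3 (expiry=6+3=9). clock=6
Op 5: tick 4 -> clock=10. purged={a.com}
lookup b.com: not in cache (expired or never inserted)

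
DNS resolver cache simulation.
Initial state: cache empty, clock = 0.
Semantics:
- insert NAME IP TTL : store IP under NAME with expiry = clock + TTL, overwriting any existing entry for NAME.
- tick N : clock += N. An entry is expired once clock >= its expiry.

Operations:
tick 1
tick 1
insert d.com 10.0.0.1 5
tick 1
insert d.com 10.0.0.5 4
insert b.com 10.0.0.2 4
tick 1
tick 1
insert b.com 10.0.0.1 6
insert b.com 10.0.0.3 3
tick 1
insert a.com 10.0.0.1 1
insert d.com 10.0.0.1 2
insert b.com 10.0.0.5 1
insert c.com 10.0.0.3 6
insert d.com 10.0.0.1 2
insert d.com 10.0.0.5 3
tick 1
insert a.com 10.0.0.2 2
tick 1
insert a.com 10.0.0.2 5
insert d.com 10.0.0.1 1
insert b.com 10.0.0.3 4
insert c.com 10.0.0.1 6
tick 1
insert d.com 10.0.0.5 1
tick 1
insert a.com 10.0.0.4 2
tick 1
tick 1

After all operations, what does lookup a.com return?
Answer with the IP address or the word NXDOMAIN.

Answer: NXDOMAIN

Derivation:
Op 1: tick 1 -> clock=1.
Op 2: tick 1 -> clock=2.
Op 3: insert d.com -> 10.0.0.1 (expiry=2+5=7). clock=2
Op 4: tick 1 -> clock=3.
Op 5: insert d.com -> 10.0.0.5 (expiry=3+4=7). clock=3
Op 6: insert b.com -> 10.0.0.2 (expiry=3+4=7). clock=3
Op 7: tick 1 -> clock=4.
Op 8: tick 1 -> clock=5.
Op 9: insert b.com -> 10.0.0.1 (expiry=5+6=11). clock=5
Op 10: insert b.com -> 10.0.0.3 (expiry=5+3=8). clock=5
Op 11: tick 1 -> clock=6.
Op 12: insert a.com -> 10.0.0.1 (expiry=6+1=7). clock=6
Op 13: insert d.com -> 10.0.0.1 (expiry=6+2=8). clock=6
Op 14: insert b.com -> 10.0.0.5 (expiry=6+1=7). clock=6
Op 15: insert c.com -> 10.0.0.3 (expiry=6+6=12). clock=6
Op 16: insert d.com -> 10.0.0.1 (expiry=6+2=8). clock=6
Op 17: insert d.com -> 10.0.0.5 (expiry=6+3=9). clock=6
Op 18: tick 1 -> clock=7. purged={a.com,b.com}
Op 19: insert a.com -> 10.0.0.2 (expiry=7+2=9). clock=7
Op 20: tick 1 -> clock=8.
Op 21: insert a.com -> 10.0.0.2 (expiry=8+5=13). clock=8
Op 22: insert d.com -> 10.0.0.1 (expiry=8+1=9). clock=8
Op 23: insert b.com -> 10.0.0.3 (expiry=8+4=12). clock=8
Op 24: insert c.com -> 10.0.0.1 (expiry=8+6=14). clock=8
Op 25: tick 1 -> clock=9. purged={d.com}
Op 26: insert d.com -> 10.0.0.5 (expiry=9+1=10). clock=9
Op 27: tick 1 -> clock=10. purged={d.com}
Op 28: insert a.com -> 10.0.0.4 (expiry=10+2=12). clock=10
Op 29: tick 1 -> clock=11.
Op 30: tick 1 -> clock=12. purged={a.com,b.com}
lookup a.com: not in cache (expired or never inserted)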